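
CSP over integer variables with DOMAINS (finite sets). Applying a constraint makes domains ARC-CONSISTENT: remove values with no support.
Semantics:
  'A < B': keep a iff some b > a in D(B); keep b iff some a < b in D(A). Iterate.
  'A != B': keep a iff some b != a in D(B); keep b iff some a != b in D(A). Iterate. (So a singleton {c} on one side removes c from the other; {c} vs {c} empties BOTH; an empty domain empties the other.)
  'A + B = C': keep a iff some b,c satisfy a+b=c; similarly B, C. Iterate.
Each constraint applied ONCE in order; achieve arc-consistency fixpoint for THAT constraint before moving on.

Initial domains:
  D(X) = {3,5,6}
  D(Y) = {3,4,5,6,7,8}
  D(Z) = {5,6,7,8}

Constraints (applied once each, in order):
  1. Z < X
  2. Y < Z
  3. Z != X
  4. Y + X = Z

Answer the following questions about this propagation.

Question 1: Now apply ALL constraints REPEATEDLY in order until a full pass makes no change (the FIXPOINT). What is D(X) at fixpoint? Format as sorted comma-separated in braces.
pass 0 (initial): D(X)={3,5,6}
pass 1: X {3,5,6}->{}; Y {3,4,5,6,7,8}->{}; Z {5,6,7,8}->{}
pass 2: no change
Fixpoint after 2 passes: D(X) = {}

Answer: {}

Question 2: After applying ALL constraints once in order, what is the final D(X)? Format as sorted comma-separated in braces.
Answer: {}

Derivation:
Constraint 1 (Z < X) on D(Z)={5,6,7,8} D(X)={3,5,6}: Z {5,6,7,8}->{5}; X {3,5,6}->{6}
Constraint 2 (Y < Z) on D(Y)={3,4,5,6,7,8} D(Z)={5}: Y {3,4,5,6,7,8}->{3,4}
Constraint 3 (Z != X) on D(Z)={5} D(X)={6}: no change
Constraint 4 (Y + X = Z) on D(Y)={3,4} D(X)={6} D(Z)={5}: Y {3,4}->{}; X {6}->{}; Z {5}->{}
So after all 4 constraints: D(X) = {}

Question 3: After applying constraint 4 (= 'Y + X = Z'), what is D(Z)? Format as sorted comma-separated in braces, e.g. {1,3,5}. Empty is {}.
Answer: {}

Derivation:
Constraint 1 (Z < X) on D(Z)={5,6,7,8} D(X)={3,5,6}: Z {5,6,7,8}->{5}; X {3,5,6}->{6}
Constraint 2 (Y < Z) on D(Y)={3,4,5,6,7,8} D(Z)={5}: Y {3,4,5,6,7,8}->{3,4}
Constraint 3 (Z != X) on D(Z)={5} D(X)={6}: no change
Constraint 4 (Y + X = Z) on D(Y)={3,4} D(X)={6} D(Z)={5}: Y {3,4}->{}; X {6}->{}; Z {5}->{}
So after constraint 4: D(Z) = {}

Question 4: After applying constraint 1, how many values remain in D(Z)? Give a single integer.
Constraint 1 (Z < X) on D(Z)={5,6,7,8} D(X)={3,5,6}: Z {5,6,7,8}->{5}; X {3,5,6}->{6}
So after constraint 1: D(Z)={5}, size = 1

Answer: 1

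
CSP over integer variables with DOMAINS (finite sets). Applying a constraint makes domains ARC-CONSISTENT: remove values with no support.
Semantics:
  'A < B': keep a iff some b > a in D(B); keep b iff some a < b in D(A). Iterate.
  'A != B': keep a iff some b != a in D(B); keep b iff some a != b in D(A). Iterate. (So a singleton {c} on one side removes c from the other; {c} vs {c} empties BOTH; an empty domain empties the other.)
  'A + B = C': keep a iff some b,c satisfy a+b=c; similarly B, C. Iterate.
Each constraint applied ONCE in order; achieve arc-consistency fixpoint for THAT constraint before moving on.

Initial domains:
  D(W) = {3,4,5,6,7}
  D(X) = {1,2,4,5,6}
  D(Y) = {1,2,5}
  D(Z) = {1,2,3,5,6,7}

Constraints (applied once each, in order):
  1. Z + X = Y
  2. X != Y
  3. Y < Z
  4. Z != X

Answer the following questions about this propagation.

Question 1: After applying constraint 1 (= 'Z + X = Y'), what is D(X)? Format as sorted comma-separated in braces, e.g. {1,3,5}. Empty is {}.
Answer: {1,2,4}

Derivation:
Constraint 1 (Z + X = Y) on D(Z)={1,2,3,5,6,7} D(X)={1,2,4,5,6} D(Y)={1,2,5}: Z {1,2,3,5,6,7}->{1,3}; X {1,2,4,5,6}->{1,2,4}; Y {1,2,5}->{2,5}
So after constraint 1: D(X) = {1,2,4}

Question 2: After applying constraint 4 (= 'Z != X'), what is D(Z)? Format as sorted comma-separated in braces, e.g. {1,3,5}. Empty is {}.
Answer: {3}

Derivation:
Constraint 1 (Z + X = Y) on D(Z)={1,2,3,5,6,7} D(X)={1,2,4,5,6} D(Y)={1,2,5}: Z {1,2,3,5,6,7}->{1,3}; X {1,2,4,5,6}->{1,2,4}; Y {1,2,5}->{2,5}
Constraint 2 (X != Y) on D(X)={1,2,4} D(Y)={2,5}: no change
Constraint 3 (Y < Z) on D(Y)={2,5} D(Z)={1,3}: Y {2,5}->{2}; Z {1,3}->{3}
Constraint 4 (Z != X) on D(Z)={3} D(X)={1,2,4}: no change
So after constraint 4: D(Z) = {3}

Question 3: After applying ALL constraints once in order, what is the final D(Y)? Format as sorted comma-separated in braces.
Answer: {2}

Derivation:
Constraint 1 (Z + X = Y) on D(Z)={1,2,3,5,6,7} D(X)={1,2,4,5,6} D(Y)={1,2,5}: Z {1,2,3,5,6,7}->{1,3}; X {1,2,4,5,6}->{1,2,4}; Y {1,2,5}->{2,5}
Constraint 2 (X != Y) on D(X)={1,2,4} D(Y)={2,5}: no change
Constraint 3 (Y < Z) on D(Y)={2,5} D(Z)={1,3}: Y {2,5}->{2}; Z {1,3}->{3}
Constraint 4 (Z != X) on D(Z)={3} D(X)={1,2,4}: no change
So after all 4 constraints: D(Y) = {2}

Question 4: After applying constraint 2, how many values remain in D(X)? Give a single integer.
Answer: 3

Derivation:
Constraint 1 (Z + X = Y) on D(Z)={1,2,3,5,6,7} D(X)={1,2,4,5,6} D(Y)={1,2,5}: Z {1,2,3,5,6,7}->{1,3}; X {1,2,4,5,6}->{1,2,4}; Y {1,2,5}->{2,5}
Constraint 2 (X != Y) on D(X)={1,2,4} D(Y)={2,5}: no change
So after constraint 2: D(X)={1,2,4}, size = 3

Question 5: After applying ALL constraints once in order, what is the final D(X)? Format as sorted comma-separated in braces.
Constraint 1 (Z + X = Y) on D(Z)={1,2,3,5,6,7} D(X)={1,2,4,5,6} D(Y)={1,2,5}: Z {1,2,3,5,6,7}->{1,3}; X {1,2,4,5,6}->{1,2,4}; Y {1,2,5}->{2,5}
Constraint 2 (X != Y) on D(X)={1,2,4} D(Y)={2,5}: no change
Constraint 3 (Y < Z) on D(Y)={2,5} D(Z)={1,3}: Y {2,5}->{2}; Z {1,3}->{3}
Constraint 4 (Z != X) on D(Z)={3} D(X)={1,2,4}: no change
So after all 4 constraints: D(X) = {1,2,4}

Answer: {1,2,4}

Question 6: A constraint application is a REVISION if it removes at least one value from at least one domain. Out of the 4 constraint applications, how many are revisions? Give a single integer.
Constraint 1 (Z + X = Y) on D(Z)={1,2,3,5,6,7} D(X)={1,2,4,5,6} D(Y)={1,2,5}: Z {1,2,3,5,6,7}->{1,3}; X {1,2,4,5,6}->{1,2,4}; Y {1,2,5}->{2,5} => REVISION
Constraint 2 (X != Y) on D(X)={1,2,4} D(Y)={2,5}: no change => not a revision
Constraint 3 (Y < Z) on D(Y)={2,5} D(Z)={1,3}: Y {2,5}->{2}; Z {1,3}->{3} => REVISION
Constraint 4 (Z != X) on D(Z)={3} D(X)={1,2,4}: no change => not a revision
Total revisions = 2

Answer: 2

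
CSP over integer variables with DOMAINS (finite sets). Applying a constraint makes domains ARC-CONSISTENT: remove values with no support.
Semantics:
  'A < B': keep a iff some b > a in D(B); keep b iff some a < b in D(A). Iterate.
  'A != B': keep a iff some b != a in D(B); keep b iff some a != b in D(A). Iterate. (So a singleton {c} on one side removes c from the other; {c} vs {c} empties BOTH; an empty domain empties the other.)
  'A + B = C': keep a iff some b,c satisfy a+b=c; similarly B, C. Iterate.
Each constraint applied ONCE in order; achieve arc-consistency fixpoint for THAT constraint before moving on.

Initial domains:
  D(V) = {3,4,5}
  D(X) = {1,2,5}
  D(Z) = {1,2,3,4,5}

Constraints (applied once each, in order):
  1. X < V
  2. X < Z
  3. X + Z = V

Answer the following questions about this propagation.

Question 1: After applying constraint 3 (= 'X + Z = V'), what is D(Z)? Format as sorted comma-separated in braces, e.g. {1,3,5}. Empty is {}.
Answer: {2,3,4}

Derivation:
Constraint 1 (X < V) on D(X)={1,2,5} D(V)={3,4,5}: X {1,2,5}->{1,2}
Constraint 2 (X < Z) on D(X)={1,2} D(Z)={1,2,3,4,5}: Z {1,2,3,4,5}->{2,3,4,5}
Constraint 3 (X + Z = V) on D(X)={1,2} D(Z)={2,3,4,5} D(V)={3,4,5}: Z {2,3,4,5}->{2,3,4}
So after constraint 3: D(Z) = {2,3,4}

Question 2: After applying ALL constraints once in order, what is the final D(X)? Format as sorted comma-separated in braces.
Constraint 1 (X < V) on D(X)={1,2,5} D(V)={3,4,5}: X {1,2,5}->{1,2}
Constraint 2 (X < Z) on D(X)={1,2} D(Z)={1,2,3,4,5}: Z {1,2,3,4,5}->{2,3,4,5}
Constraint 3 (X + Z = V) on D(X)={1,2} D(Z)={2,3,4,5} D(V)={3,4,5}: Z {2,3,4,5}->{2,3,4}
So after all 3 constraints: D(X) = {1,2}

Answer: {1,2}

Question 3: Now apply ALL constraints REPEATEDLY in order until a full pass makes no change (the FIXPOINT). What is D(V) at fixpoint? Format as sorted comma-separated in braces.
pass 0 (initial): D(V)={3,4,5}
pass 1: X {1,2,5}->{1,2}; Z {1,2,3,4,5}->{2,3,4}
pass 2: no change
Fixpoint after 2 passes: D(V) = {3,4,5}

Answer: {3,4,5}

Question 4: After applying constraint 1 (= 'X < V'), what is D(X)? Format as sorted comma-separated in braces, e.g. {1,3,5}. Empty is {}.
Answer: {1,2}

Derivation:
Constraint 1 (X < V) on D(X)={1,2,5} D(V)={3,4,5}: X {1,2,5}->{1,2}
So after constraint 1: D(X) = {1,2}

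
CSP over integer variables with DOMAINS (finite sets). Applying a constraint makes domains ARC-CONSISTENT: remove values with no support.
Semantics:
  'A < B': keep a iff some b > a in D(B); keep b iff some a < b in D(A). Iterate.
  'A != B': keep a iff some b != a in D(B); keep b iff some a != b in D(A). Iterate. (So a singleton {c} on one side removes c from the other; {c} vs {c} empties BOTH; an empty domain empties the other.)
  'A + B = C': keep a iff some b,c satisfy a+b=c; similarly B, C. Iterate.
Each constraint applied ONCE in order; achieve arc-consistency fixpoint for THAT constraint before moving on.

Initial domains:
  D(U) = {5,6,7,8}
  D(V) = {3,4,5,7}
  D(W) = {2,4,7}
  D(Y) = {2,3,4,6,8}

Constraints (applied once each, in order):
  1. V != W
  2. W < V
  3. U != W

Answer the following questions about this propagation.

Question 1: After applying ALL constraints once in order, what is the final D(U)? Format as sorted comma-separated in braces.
Answer: {5,6,7,8}

Derivation:
Constraint 1 (V != W) on D(V)={3,4,5,7} D(W)={2,4,7}: no change
Constraint 2 (W < V) on D(W)={2,4,7} D(V)={3,4,5,7}: W {2,4,7}->{2,4}
Constraint 3 (U != W) on D(U)={5,6,7,8} D(W)={2,4}: no change
So after all 3 constraints: D(U) = {5,6,7,8}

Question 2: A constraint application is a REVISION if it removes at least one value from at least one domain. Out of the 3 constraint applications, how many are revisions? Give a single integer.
Answer: 1

Derivation:
Constraint 1 (V != W) on D(V)={3,4,5,7} D(W)={2,4,7}: no change => not a revision
Constraint 2 (W < V) on D(W)={2,4,7} D(V)={3,4,5,7}: W {2,4,7}->{2,4} => REVISION
Constraint 3 (U != W) on D(U)={5,6,7,8} D(W)={2,4}: no change => not a revision
Total revisions = 1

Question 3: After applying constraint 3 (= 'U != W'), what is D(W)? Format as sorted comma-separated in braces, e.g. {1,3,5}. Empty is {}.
Answer: {2,4}

Derivation:
Constraint 1 (V != W) on D(V)={3,4,5,7} D(W)={2,4,7}: no change
Constraint 2 (W < V) on D(W)={2,4,7} D(V)={3,4,5,7}: W {2,4,7}->{2,4}
Constraint 3 (U != W) on D(U)={5,6,7,8} D(W)={2,4}: no change
So after constraint 3: D(W) = {2,4}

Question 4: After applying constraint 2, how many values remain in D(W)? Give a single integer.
Constraint 1 (V != W) on D(V)={3,4,5,7} D(W)={2,4,7}: no change
Constraint 2 (W < V) on D(W)={2,4,7} D(V)={3,4,5,7}: W {2,4,7}->{2,4}
So after constraint 2: D(W)={2,4}, size = 2

Answer: 2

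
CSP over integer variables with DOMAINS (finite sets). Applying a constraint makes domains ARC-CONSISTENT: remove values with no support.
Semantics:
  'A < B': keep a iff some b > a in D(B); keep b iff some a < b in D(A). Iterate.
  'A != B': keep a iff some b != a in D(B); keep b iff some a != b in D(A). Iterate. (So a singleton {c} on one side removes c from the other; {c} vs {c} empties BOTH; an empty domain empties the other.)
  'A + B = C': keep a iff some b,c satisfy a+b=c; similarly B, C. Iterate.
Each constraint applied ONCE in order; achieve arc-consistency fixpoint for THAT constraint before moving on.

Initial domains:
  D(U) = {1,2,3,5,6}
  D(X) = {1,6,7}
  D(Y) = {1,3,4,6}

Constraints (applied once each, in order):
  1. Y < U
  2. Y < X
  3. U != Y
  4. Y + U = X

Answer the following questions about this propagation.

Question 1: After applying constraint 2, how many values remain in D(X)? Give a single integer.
Answer: 2

Derivation:
Constraint 1 (Y < U) on D(Y)={1,3,4,6} D(U)={1,2,3,5,6}: Y {1,3,4,6}->{1,3,4}; U {1,2,3,5,6}->{2,3,5,6}
Constraint 2 (Y < X) on D(Y)={1,3,4} D(X)={1,6,7}: X {1,6,7}->{6,7}
So after constraint 2: D(X)={6,7}, size = 2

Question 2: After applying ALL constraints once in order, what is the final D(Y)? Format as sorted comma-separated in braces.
Constraint 1 (Y < U) on D(Y)={1,3,4,6} D(U)={1,2,3,5,6}: Y {1,3,4,6}->{1,3,4}; U {1,2,3,5,6}->{2,3,5,6}
Constraint 2 (Y < X) on D(Y)={1,3,4} D(X)={1,6,7}: X {1,6,7}->{6,7}
Constraint 3 (U != Y) on D(U)={2,3,5,6} D(Y)={1,3,4}: no change
Constraint 4 (Y + U = X) on D(Y)={1,3,4} D(U)={2,3,5,6} D(X)={6,7}: no change
So after all 4 constraints: D(Y) = {1,3,4}

Answer: {1,3,4}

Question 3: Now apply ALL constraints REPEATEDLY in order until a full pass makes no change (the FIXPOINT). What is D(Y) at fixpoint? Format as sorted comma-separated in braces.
Answer: {1,3,4}

Derivation:
pass 0 (initial): D(Y)={1,3,4,6}
pass 1: U {1,2,3,5,6}->{2,3,5,6}; X {1,6,7}->{6,7}; Y {1,3,4,6}->{1,3,4}
pass 2: no change
Fixpoint after 2 passes: D(Y) = {1,3,4}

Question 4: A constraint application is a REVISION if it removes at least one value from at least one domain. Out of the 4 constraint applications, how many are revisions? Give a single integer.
Constraint 1 (Y < U) on D(Y)={1,3,4,6} D(U)={1,2,3,5,6}: Y {1,3,4,6}->{1,3,4}; U {1,2,3,5,6}->{2,3,5,6} => REVISION
Constraint 2 (Y < X) on D(Y)={1,3,4} D(X)={1,6,7}: X {1,6,7}->{6,7} => REVISION
Constraint 3 (U != Y) on D(U)={2,3,5,6} D(Y)={1,3,4}: no change => not a revision
Constraint 4 (Y + U = X) on D(Y)={1,3,4} D(U)={2,3,5,6} D(X)={6,7}: no change => not a revision
Total revisions = 2

Answer: 2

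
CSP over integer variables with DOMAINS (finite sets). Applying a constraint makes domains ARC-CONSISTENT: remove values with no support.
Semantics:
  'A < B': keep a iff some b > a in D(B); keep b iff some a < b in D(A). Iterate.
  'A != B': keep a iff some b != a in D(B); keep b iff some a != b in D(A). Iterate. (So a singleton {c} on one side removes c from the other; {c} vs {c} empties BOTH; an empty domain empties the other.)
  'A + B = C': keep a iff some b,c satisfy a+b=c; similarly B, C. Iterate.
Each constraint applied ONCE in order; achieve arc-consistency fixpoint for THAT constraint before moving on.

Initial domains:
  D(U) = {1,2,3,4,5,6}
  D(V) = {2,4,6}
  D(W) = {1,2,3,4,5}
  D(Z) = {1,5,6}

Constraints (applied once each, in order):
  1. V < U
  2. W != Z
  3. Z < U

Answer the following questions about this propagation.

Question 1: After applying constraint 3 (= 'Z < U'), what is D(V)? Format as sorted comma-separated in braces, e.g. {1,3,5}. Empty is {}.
Answer: {2,4}

Derivation:
Constraint 1 (V < U) on D(V)={2,4,6} D(U)={1,2,3,4,5,6}: V {2,4,6}->{2,4}; U {1,2,3,4,5,6}->{3,4,5,6}
Constraint 2 (W != Z) on D(W)={1,2,3,4,5} D(Z)={1,5,6}: no change
Constraint 3 (Z < U) on D(Z)={1,5,6} D(U)={3,4,5,6}: Z {1,5,6}->{1,5}
So after constraint 3: D(V) = {2,4}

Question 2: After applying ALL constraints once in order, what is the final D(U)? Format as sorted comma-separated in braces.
Answer: {3,4,5,6}

Derivation:
Constraint 1 (V < U) on D(V)={2,4,6} D(U)={1,2,3,4,5,6}: V {2,4,6}->{2,4}; U {1,2,3,4,5,6}->{3,4,5,6}
Constraint 2 (W != Z) on D(W)={1,2,3,4,5} D(Z)={1,5,6}: no change
Constraint 3 (Z < U) on D(Z)={1,5,6} D(U)={3,4,5,6}: Z {1,5,6}->{1,5}
So after all 3 constraints: D(U) = {3,4,5,6}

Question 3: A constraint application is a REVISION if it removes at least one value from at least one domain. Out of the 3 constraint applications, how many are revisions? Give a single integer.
Answer: 2

Derivation:
Constraint 1 (V < U) on D(V)={2,4,6} D(U)={1,2,3,4,5,6}: V {2,4,6}->{2,4}; U {1,2,3,4,5,6}->{3,4,5,6} => REVISION
Constraint 2 (W != Z) on D(W)={1,2,3,4,5} D(Z)={1,5,6}: no change => not a revision
Constraint 3 (Z < U) on D(Z)={1,5,6} D(U)={3,4,5,6}: Z {1,5,6}->{1,5} => REVISION
Total revisions = 2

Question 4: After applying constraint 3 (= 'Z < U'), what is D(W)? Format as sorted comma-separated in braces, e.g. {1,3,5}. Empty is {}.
Constraint 1 (V < U) on D(V)={2,4,6} D(U)={1,2,3,4,5,6}: V {2,4,6}->{2,4}; U {1,2,3,4,5,6}->{3,4,5,6}
Constraint 2 (W != Z) on D(W)={1,2,3,4,5} D(Z)={1,5,6}: no change
Constraint 3 (Z < U) on D(Z)={1,5,6} D(U)={3,4,5,6}: Z {1,5,6}->{1,5}
So after constraint 3: D(W) = {1,2,3,4,5}

Answer: {1,2,3,4,5}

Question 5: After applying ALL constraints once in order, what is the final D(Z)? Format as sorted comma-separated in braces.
Answer: {1,5}

Derivation:
Constraint 1 (V < U) on D(V)={2,4,6} D(U)={1,2,3,4,5,6}: V {2,4,6}->{2,4}; U {1,2,3,4,5,6}->{3,4,5,6}
Constraint 2 (W != Z) on D(W)={1,2,3,4,5} D(Z)={1,5,6}: no change
Constraint 3 (Z < U) on D(Z)={1,5,6} D(U)={3,4,5,6}: Z {1,5,6}->{1,5}
So after all 3 constraints: D(Z) = {1,5}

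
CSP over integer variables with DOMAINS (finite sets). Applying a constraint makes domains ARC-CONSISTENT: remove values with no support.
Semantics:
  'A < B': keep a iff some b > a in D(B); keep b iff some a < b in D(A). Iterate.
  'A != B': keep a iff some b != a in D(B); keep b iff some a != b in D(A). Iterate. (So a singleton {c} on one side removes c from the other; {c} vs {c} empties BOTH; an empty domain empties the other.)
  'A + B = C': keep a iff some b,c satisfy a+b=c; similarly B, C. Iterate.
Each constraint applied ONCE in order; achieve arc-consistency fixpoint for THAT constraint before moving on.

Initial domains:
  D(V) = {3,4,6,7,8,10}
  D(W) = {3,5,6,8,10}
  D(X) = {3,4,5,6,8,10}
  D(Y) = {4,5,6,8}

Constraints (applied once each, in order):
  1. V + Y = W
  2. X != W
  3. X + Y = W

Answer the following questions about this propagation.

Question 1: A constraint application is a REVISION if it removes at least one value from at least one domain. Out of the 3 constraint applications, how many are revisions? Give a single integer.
Constraint 1 (V + Y = W) on D(V)={3,4,6,7,8,10} D(Y)={4,5,6,8} D(W)={3,5,6,8,10}: V {3,4,6,7,8,10}->{3,4,6}; Y {4,5,6,8}->{4,5,6}; W {3,5,6,8,10}->{8,10} => REVISION
Constraint 2 (X != W) on D(X)={3,4,5,6,8,10} D(W)={8,10}: no change => not a revision
Constraint 3 (X + Y = W) on D(X)={3,4,5,6,8,10} D(Y)={4,5,6} D(W)={8,10}: X {3,4,5,6,8,10}->{3,4,5,6} => REVISION
Total revisions = 2

Answer: 2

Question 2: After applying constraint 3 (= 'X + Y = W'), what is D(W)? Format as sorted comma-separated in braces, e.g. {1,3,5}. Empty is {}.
Constraint 1 (V + Y = W) on D(V)={3,4,6,7,8,10} D(Y)={4,5,6,8} D(W)={3,5,6,8,10}: V {3,4,6,7,8,10}->{3,4,6}; Y {4,5,6,8}->{4,5,6}; W {3,5,6,8,10}->{8,10}
Constraint 2 (X != W) on D(X)={3,4,5,6,8,10} D(W)={8,10}: no change
Constraint 3 (X + Y = W) on D(X)={3,4,5,6,8,10} D(Y)={4,5,6} D(W)={8,10}: X {3,4,5,6,8,10}->{3,4,5,6}
So after constraint 3: D(W) = {8,10}

Answer: {8,10}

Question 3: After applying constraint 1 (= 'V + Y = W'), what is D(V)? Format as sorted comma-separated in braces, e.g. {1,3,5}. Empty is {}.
Answer: {3,4,6}

Derivation:
Constraint 1 (V + Y = W) on D(V)={3,4,6,7,8,10} D(Y)={4,5,6,8} D(W)={3,5,6,8,10}: V {3,4,6,7,8,10}->{3,4,6}; Y {4,5,6,8}->{4,5,6}; W {3,5,6,8,10}->{8,10}
So after constraint 1: D(V) = {3,4,6}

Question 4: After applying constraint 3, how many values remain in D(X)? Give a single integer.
Constraint 1 (V + Y = W) on D(V)={3,4,6,7,8,10} D(Y)={4,5,6,8} D(W)={3,5,6,8,10}: V {3,4,6,7,8,10}->{3,4,6}; Y {4,5,6,8}->{4,5,6}; W {3,5,6,8,10}->{8,10}
Constraint 2 (X != W) on D(X)={3,4,5,6,8,10} D(W)={8,10}: no change
Constraint 3 (X + Y = W) on D(X)={3,4,5,6,8,10} D(Y)={4,5,6} D(W)={8,10}: X {3,4,5,6,8,10}->{3,4,5,6}
So after constraint 3: D(X)={3,4,5,6}, size = 4

Answer: 4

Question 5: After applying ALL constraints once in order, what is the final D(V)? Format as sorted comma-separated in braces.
Answer: {3,4,6}

Derivation:
Constraint 1 (V + Y = W) on D(V)={3,4,6,7,8,10} D(Y)={4,5,6,8} D(W)={3,5,6,8,10}: V {3,4,6,7,8,10}->{3,4,6}; Y {4,5,6,8}->{4,5,6}; W {3,5,6,8,10}->{8,10}
Constraint 2 (X != W) on D(X)={3,4,5,6,8,10} D(W)={8,10}: no change
Constraint 3 (X + Y = W) on D(X)={3,4,5,6,8,10} D(Y)={4,5,6} D(W)={8,10}: X {3,4,5,6,8,10}->{3,4,5,6}
So after all 3 constraints: D(V) = {3,4,6}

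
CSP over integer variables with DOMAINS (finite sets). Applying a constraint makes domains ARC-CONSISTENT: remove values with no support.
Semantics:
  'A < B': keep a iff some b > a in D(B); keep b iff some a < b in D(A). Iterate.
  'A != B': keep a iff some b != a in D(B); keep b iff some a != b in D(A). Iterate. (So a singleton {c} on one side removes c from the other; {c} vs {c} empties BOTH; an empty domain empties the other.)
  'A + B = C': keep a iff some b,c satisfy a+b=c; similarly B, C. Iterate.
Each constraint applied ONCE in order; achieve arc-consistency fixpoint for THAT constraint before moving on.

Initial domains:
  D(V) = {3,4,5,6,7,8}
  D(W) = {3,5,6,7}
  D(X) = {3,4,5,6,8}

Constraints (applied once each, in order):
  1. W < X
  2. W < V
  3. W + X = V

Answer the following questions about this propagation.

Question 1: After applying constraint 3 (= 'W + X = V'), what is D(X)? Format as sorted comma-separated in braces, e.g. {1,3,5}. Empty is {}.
Answer: {4,5}

Derivation:
Constraint 1 (W < X) on D(W)={3,5,6,7} D(X)={3,4,5,6,8}: X {3,4,5,6,8}->{4,5,6,8}
Constraint 2 (W < V) on D(W)={3,5,6,7} D(V)={3,4,5,6,7,8}: V {3,4,5,6,7,8}->{4,5,6,7,8}
Constraint 3 (W + X = V) on D(W)={3,5,6,7} D(X)={4,5,6,8} D(V)={4,5,6,7,8}: W {3,5,6,7}->{3}; X {4,5,6,8}->{4,5}; V {4,5,6,7,8}->{7,8}
So after constraint 3: D(X) = {4,5}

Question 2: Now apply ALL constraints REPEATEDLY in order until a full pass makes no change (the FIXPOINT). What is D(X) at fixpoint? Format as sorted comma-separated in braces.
pass 0 (initial): D(X)={3,4,5,6,8}
pass 1: V {3,4,5,6,7,8}->{7,8}; W {3,5,6,7}->{3}; X {3,4,5,6,8}->{4,5}
pass 2: no change
Fixpoint after 2 passes: D(X) = {4,5}

Answer: {4,5}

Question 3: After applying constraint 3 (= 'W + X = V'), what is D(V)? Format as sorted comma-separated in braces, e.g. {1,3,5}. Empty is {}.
Constraint 1 (W < X) on D(W)={3,5,6,7} D(X)={3,4,5,6,8}: X {3,4,5,6,8}->{4,5,6,8}
Constraint 2 (W < V) on D(W)={3,5,6,7} D(V)={3,4,5,6,7,8}: V {3,4,5,6,7,8}->{4,5,6,7,8}
Constraint 3 (W + X = V) on D(W)={3,5,6,7} D(X)={4,5,6,8} D(V)={4,5,6,7,8}: W {3,5,6,7}->{3}; X {4,5,6,8}->{4,5}; V {4,5,6,7,8}->{7,8}
So after constraint 3: D(V) = {7,8}

Answer: {7,8}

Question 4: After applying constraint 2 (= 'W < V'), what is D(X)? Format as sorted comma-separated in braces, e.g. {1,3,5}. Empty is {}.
Answer: {4,5,6,8}

Derivation:
Constraint 1 (W < X) on D(W)={3,5,6,7} D(X)={3,4,5,6,8}: X {3,4,5,6,8}->{4,5,6,8}
Constraint 2 (W < V) on D(W)={3,5,6,7} D(V)={3,4,5,6,7,8}: V {3,4,5,6,7,8}->{4,5,6,7,8}
So after constraint 2: D(X) = {4,5,6,8}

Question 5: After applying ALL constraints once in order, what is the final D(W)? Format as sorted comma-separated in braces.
Answer: {3}

Derivation:
Constraint 1 (W < X) on D(W)={3,5,6,7} D(X)={3,4,5,6,8}: X {3,4,5,6,8}->{4,5,6,8}
Constraint 2 (W < V) on D(W)={3,5,6,7} D(V)={3,4,5,6,7,8}: V {3,4,5,6,7,8}->{4,5,6,7,8}
Constraint 3 (W + X = V) on D(W)={3,5,6,7} D(X)={4,5,6,8} D(V)={4,5,6,7,8}: W {3,5,6,7}->{3}; X {4,5,6,8}->{4,5}; V {4,5,6,7,8}->{7,8}
So after all 3 constraints: D(W) = {3}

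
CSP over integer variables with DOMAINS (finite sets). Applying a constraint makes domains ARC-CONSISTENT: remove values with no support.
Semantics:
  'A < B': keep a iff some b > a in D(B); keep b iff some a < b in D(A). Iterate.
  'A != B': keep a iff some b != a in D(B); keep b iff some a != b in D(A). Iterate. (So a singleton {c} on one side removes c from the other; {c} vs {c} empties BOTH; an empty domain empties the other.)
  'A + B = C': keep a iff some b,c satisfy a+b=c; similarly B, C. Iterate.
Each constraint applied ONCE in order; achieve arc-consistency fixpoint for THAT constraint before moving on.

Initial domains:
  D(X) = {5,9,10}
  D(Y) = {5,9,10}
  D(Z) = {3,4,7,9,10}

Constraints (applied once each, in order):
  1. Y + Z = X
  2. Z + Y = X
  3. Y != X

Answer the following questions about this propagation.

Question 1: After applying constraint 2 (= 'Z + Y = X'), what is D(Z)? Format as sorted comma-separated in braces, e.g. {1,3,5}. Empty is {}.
Constraint 1 (Y + Z = X) on D(Y)={5,9,10} D(Z)={3,4,7,9,10} D(X)={5,9,10}: Y {5,9,10}->{5}; Z {3,4,7,9,10}->{4}; X {5,9,10}->{9}
Constraint 2 (Z + Y = X) on D(Z)={4} D(Y)={5} D(X)={9}: no change
So after constraint 2: D(Z) = {4}

Answer: {4}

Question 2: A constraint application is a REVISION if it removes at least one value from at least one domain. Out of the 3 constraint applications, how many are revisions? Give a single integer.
Answer: 1

Derivation:
Constraint 1 (Y + Z = X) on D(Y)={5,9,10} D(Z)={3,4,7,9,10} D(X)={5,9,10}: Y {5,9,10}->{5}; Z {3,4,7,9,10}->{4}; X {5,9,10}->{9} => REVISION
Constraint 2 (Z + Y = X) on D(Z)={4} D(Y)={5} D(X)={9}: no change => not a revision
Constraint 3 (Y != X) on D(Y)={5} D(X)={9}: no change => not a revision
Total revisions = 1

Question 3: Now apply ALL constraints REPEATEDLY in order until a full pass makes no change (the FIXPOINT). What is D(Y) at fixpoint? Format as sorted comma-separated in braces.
Answer: {5}

Derivation:
pass 0 (initial): D(Y)={5,9,10}
pass 1: X {5,9,10}->{9}; Y {5,9,10}->{5}; Z {3,4,7,9,10}->{4}
pass 2: no change
Fixpoint after 2 passes: D(Y) = {5}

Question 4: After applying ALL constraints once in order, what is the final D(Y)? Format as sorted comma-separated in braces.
Constraint 1 (Y + Z = X) on D(Y)={5,9,10} D(Z)={3,4,7,9,10} D(X)={5,9,10}: Y {5,9,10}->{5}; Z {3,4,7,9,10}->{4}; X {5,9,10}->{9}
Constraint 2 (Z + Y = X) on D(Z)={4} D(Y)={5} D(X)={9}: no change
Constraint 3 (Y != X) on D(Y)={5} D(X)={9}: no change
So after all 3 constraints: D(Y) = {5}

Answer: {5}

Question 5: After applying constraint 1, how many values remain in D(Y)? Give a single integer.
Answer: 1

Derivation:
Constraint 1 (Y + Z = X) on D(Y)={5,9,10} D(Z)={3,4,7,9,10} D(X)={5,9,10}: Y {5,9,10}->{5}; Z {3,4,7,9,10}->{4}; X {5,9,10}->{9}
So after constraint 1: D(Y)={5}, size = 1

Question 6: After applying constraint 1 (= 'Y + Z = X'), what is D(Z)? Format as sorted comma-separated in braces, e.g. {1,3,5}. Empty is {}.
Answer: {4}

Derivation:
Constraint 1 (Y + Z = X) on D(Y)={5,9,10} D(Z)={3,4,7,9,10} D(X)={5,9,10}: Y {5,9,10}->{5}; Z {3,4,7,9,10}->{4}; X {5,9,10}->{9}
So after constraint 1: D(Z) = {4}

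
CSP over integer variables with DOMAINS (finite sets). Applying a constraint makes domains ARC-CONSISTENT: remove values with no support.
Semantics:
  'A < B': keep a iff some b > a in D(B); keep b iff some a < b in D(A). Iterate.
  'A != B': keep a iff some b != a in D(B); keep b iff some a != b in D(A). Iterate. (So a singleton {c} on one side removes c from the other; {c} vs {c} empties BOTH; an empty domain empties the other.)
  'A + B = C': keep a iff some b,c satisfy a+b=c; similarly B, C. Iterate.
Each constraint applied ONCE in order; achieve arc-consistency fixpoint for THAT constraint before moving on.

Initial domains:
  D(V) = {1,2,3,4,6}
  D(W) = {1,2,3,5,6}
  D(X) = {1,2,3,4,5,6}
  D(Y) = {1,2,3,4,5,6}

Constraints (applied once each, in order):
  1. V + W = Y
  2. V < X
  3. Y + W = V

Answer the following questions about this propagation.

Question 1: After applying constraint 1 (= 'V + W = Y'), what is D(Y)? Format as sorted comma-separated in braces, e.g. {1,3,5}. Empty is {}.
Answer: {2,3,4,5,6}

Derivation:
Constraint 1 (V + W = Y) on D(V)={1,2,3,4,6} D(W)={1,2,3,5,6} D(Y)={1,2,3,4,5,6}: V {1,2,3,4,6}->{1,2,3,4}; W {1,2,3,5,6}->{1,2,3,5}; Y {1,2,3,4,5,6}->{2,3,4,5,6}
So after constraint 1: D(Y) = {2,3,4,5,6}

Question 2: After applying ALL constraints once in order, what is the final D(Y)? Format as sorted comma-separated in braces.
Answer: {2,3}

Derivation:
Constraint 1 (V + W = Y) on D(V)={1,2,3,4,6} D(W)={1,2,3,5,6} D(Y)={1,2,3,4,5,6}: V {1,2,3,4,6}->{1,2,3,4}; W {1,2,3,5,6}->{1,2,3,5}; Y {1,2,3,4,5,6}->{2,3,4,5,6}
Constraint 2 (V < X) on D(V)={1,2,3,4} D(X)={1,2,3,4,5,6}: X {1,2,3,4,5,6}->{2,3,4,5,6}
Constraint 3 (Y + W = V) on D(Y)={2,3,4,5,6} D(W)={1,2,3,5} D(V)={1,2,3,4}: Y {2,3,4,5,6}->{2,3}; W {1,2,3,5}->{1,2}; V {1,2,3,4}->{3,4}
So after all 3 constraints: D(Y) = {2,3}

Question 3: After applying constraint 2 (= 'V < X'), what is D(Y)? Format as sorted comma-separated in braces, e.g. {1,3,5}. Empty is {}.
Answer: {2,3,4,5,6}

Derivation:
Constraint 1 (V + W = Y) on D(V)={1,2,3,4,6} D(W)={1,2,3,5,6} D(Y)={1,2,3,4,5,6}: V {1,2,3,4,6}->{1,2,3,4}; W {1,2,3,5,6}->{1,2,3,5}; Y {1,2,3,4,5,6}->{2,3,4,5,6}
Constraint 2 (V < X) on D(V)={1,2,3,4} D(X)={1,2,3,4,5,6}: X {1,2,3,4,5,6}->{2,3,4,5,6}
So after constraint 2: D(Y) = {2,3,4,5,6}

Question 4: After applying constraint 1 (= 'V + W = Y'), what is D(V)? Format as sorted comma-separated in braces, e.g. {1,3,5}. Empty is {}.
Constraint 1 (V + W = Y) on D(V)={1,2,3,4,6} D(W)={1,2,3,5,6} D(Y)={1,2,3,4,5,6}: V {1,2,3,4,6}->{1,2,3,4}; W {1,2,3,5,6}->{1,2,3,5}; Y {1,2,3,4,5,6}->{2,3,4,5,6}
So after constraint 1: D(V) = {1,2,3,4}

Answer: {1,2,3,4}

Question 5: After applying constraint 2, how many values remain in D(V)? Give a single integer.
Answer: 4

Derivation:
Constraint 1 (V + W = Y) on D(V)={1,2,3,4,6} D(W)={1,2,3,5,6} D(Y)={1,2,3,4,5,6}: V {1,2,3,4,6}->{1,2,3,4}; W {1,2,3,5,6}->{1,2,3,5}; Y {1,2,3,4,5,6}->{2,3,4,5,6}
Constraint 2 (V < X) on D(V)={1,2,3,4} D(X)={1,2,3,4,5,6}: X {1,2,3,4,5,6}->{2,3,4,5,6}
So after constraint 2: D(V)={1,2,3,4}, size = 4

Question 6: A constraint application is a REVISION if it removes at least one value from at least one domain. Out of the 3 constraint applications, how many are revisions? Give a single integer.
Constraint 1 (V + W = Y) on D(V)={1,2,3,4,6} D(W)={1,2,3,5,6} D(Y)={1,2,3,4,5,6}: V {1,2,3,4,6}->{1,2,3,4}; W {1,2,3,5,6}->{1,2,3,5}; Y {1,2,3,4,5,6}->{2,3,4,5,6} => REVISION
Constraint 2 (V < X) on D(V)={1,2,3,4} D(X)={1,2,3,4,5,6}: X {1,2,3,4,5,6}->{2,3,4,5,6} => REVISION
Constraint 3 (Y + W = V) on D(Y)={2,3,4,5,6} D(W)={1,2,3,5} D(V)={1,2,3,4}: Y {2,3,4,5,6}->{2,3}; W {1,2,3,5}->{1,2}; V {1,2,3,4}->{3,4} => REVISION
Total revisions = 3

Answer: 3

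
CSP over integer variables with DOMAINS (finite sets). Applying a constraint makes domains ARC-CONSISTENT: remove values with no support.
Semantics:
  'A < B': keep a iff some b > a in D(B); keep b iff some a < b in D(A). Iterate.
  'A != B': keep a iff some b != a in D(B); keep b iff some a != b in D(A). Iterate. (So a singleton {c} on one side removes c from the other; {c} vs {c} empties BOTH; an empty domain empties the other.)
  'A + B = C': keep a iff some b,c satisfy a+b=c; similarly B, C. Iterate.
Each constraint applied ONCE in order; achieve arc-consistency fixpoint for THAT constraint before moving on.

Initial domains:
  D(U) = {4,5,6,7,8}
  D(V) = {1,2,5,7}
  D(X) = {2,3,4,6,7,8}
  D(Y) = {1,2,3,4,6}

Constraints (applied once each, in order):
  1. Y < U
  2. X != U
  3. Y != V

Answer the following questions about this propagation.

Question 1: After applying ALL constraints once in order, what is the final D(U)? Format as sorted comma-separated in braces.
Answer: {4,5,6,7,8}

Derivation:
Constraint 1 (Y < U) on D(Y)={1,2,3,4,6} D(U)={4,5,6,7,8}: no change
Constraint 2 (X != U) on D(X)={2,3,4,6,7,8} D(U)={4,5,6,7,8}: no change
Constraint 3 (Y != V) on D(Y)={1,2,3,4,6} D(V)={1,2,5,7}: no change
So after all 3 constraints: D(U) = {4,5,6,7,8}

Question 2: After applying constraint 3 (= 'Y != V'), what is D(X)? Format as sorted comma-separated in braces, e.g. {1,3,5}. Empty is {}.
Answer: {2,3,4,6,7,8}

Derivation:
Constraint 1 (Y < U) on D(Y)={1,2,3,4,6} D(U)={4,5,6,7,8}: no change
Constraint 2 (X != U) on D(X)={2,3,4,6,7,8} D(U)={4,5,6,7,8}: no change
Constraint 3 (Y != V) on D(Y)={1,2,3,4,6} D(V)={1,2,5,7}: no change
So after constraint 3: D(X) = {2,3,4,6,7,8}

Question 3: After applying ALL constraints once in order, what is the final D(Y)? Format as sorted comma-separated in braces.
Constraint 1 (Y < U) on D(Y)={1,2,3,4,6} D(U)={4,5,6,7,8}: no change
Constraint 2 (X != U) on D(X)={2,3,4,6,7,8} D(U)={4,5,6,7,8}: no change
Constraint 3 (Y != V) on D(Y)={1,2,3,4,6} D(V)={1,2,5,7}: no change
So after all 3 constraints: D(Y) = {1,2,3,4,6}

Answer: {1,2,3,4,6}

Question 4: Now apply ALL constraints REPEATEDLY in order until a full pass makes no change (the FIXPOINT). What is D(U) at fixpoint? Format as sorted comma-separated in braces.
pass 0 (initial): D(U)={4,5,6,7,8}
pass 1: no change
Fixpoint after 1 passes: D(U) = {4,5,6,7,8}

Answer: {4,5,6,7,8}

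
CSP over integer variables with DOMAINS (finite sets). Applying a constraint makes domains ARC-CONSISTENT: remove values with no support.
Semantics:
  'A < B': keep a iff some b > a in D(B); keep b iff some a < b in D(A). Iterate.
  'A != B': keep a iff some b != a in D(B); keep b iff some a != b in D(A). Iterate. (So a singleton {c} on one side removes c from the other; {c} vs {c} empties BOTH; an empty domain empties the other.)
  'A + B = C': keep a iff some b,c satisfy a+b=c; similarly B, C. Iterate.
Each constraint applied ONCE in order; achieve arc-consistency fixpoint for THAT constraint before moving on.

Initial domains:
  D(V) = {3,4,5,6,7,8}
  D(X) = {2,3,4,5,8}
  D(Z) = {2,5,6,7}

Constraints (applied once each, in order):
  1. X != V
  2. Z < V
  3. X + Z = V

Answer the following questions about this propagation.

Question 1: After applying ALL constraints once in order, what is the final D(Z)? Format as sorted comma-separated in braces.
Constraint 1 (X != V) on D(X)={2,3,4,5,8} D(V)={3,4,5,6,7,8}: no change
Constraint 2 (Z < V) on D(Z)={2,5,6,7} D(V)={3,4,5,6,7,8}: no change
Constraint 3 (X + Z = V) on D(X)={2,3,4,5,8} D(Z)={2,5,6,7} D(V)={3,4,5,6,7,8}: X {2,3,4,5,8}->{2,3,4,5}; Z {2,5,6,7}->{2,5,6}; V {3,4,5,6,7,8}->{4,5,6,7,8}
So after all 3 constraints: D(Z) = {2,5,6}

Answer: {2,5,6}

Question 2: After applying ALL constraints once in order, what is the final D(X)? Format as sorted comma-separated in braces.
Constraint 1 (X != V) on D(X)={2,3,4,5,8} D(V)={3,4,5,6,7,8}: no change
Constraint 2 (Z < V) on D(Z)={2,5,6,7} D(V)={3,4,5,6,7,8}: no change
Constraint 3 (X + Z = V) on D(X)={2,3,4,5,8} D(Z)={2,5,6,7} D(V)={3,4,5,6,7,8}: X {2,3,4,5,8}->{2,3,4,5}; Z {2,5,6,7}->{2,5,6}; V {3,4,5,6,7,8}->{4,5,6,7,8}
So after all 3 constraints: D(X) = {2,3,4,5}

Answer: {2,3,4,5}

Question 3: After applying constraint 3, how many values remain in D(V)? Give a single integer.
Answer: 5

Derivation:
Constraint 1 (X != V) on D(X)={2,3,4,5,8} D(V)={3,4,5,6,7,8}: no change
Constraint 2 (Z < V) on D(Z)={2,5,6,7} D(V)={3,4,5,6,7,8}: no change
Constraint 3 (X + Z = V) on D(X)={2,3,4,5,8} D(Z)={2,5,6,7} D(V)={3,4,5,6,7,8}: X {2,3,4,5,8}->{2,3,4,5}; Z {2,5,6,7}->{2,5,6}; V {3,4,5,6,7,8}->{4,5,6,7,8}
So after constraint 3: D(V)={4,5,6,7,8}, size = 5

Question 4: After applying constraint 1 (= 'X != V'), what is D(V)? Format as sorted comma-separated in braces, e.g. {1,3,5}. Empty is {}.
Answer: {3,4,5,6,7,8}

Derivation:
Constraint 1 (X != V) on D(X)={2,3,4,5,8} D(V)={3,4,5,6,7,8}: no change
So after constraint 1: D(V) = {3,4,5,6,7,8}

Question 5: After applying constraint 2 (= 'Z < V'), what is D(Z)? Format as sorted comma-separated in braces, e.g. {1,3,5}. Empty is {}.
Constraint 1 (X != V) on D(X)={2,3,4,5,8} D(V)={3,4,5,6,7,8}: no change
Constraint 2 (Z < V) on D(Z)={2,5,6,7} D(V)={3,4,5,6,7,8}: no change
So after constraint 2: D(Z) = {2,5,6,7}

Answer: {2,5,6,7}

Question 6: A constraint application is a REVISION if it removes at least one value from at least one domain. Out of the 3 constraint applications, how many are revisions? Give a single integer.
Answer: 1

Derivation:
Constraint 1 (X != V) on D(X)={2,3,4,5,8} D(V)={3,4,5,6,7,8}: no change => not a revision
Constraint 2 (Z < V) on D(Z)={2,5,6,7} D(V)={3,4,5,6,7,8}: no change => not a revision
Constraint 3 (X + Z = V) on D(X)={2,3,4,5,8} D(Z)={2,5,6,7} D(V)={3,4,5,6,7,8}: X {2,3,4,5,8}->{2,3,4,5}; Z {2,5,6,7}->{2,5,6}; V {3,4,5,6,7,8}->{4,5,6,7,8} => REVISION
Total revisions = 1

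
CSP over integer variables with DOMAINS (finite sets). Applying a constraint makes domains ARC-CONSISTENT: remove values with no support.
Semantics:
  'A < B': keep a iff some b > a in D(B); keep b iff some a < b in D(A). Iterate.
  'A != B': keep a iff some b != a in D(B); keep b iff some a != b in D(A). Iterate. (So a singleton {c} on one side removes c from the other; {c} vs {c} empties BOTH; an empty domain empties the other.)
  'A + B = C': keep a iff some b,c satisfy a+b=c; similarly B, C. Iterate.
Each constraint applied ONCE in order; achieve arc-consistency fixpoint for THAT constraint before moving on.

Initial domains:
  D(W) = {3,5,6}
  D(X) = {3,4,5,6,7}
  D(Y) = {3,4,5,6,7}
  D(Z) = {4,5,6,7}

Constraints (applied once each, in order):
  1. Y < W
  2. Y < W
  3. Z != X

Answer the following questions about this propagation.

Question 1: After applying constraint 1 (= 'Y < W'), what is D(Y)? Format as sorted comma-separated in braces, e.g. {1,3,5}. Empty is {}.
Answer: {3,4,5}

Derivation:
Constraint 1 (Y < W) on D(Y)={3,4,5,6,7} D(W)={3,5,6}: Y {3,4,5,6,7}->{3,4,5}; W {3,5,6}->{5,6}
So after constraint 1: D(Y) = {3,4,5}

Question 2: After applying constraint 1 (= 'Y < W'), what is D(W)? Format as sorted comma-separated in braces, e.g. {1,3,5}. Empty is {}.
Constraint 1 (Y < W) on D(Y)={3,4,5,6,7} D(W)={3,5,6}: Y {3,4,5,6,7}->{3,4,5}; W {3,5,6}->{5,6}
So after constraint 1: D(W) = {5,6}

Answer: {5,6}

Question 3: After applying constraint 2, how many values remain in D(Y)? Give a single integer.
Answer: 3

Derivation:
Constraint 1 (Y < W) on D(Y)={3,4,5,6,7} D(W)={3,5,6}: Y {3,4,5,6,7}->{3,4,5}; W {3,5,6}->{5,6}
Constraint 2 (Y < W) on D(Y)={3,4,5} D(W)={5,6}: no change
So after constraint 2: D(Y)={3,4,5}, size = 3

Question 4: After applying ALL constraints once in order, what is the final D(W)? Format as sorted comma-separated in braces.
Constraint 1 (Y < W) on D(Y)={3,4,5,6,7} D(W)={3,5,6}: Y {3,4,5,6,7}->{3,4,5}; W {3,5,6}->{5,6}
Constraint 2 (Y < W) on D(Y)={3,4,5} D(W)={5,6}: no change
Constraint 3 (Z != X) on D(Z)={4,5,6,7} D(X)={3,4,5,6,7}: no change
So after all 3 constraints: D(W) = {5,6}

Answer: {5,6}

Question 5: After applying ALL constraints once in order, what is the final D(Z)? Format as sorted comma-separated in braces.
Constraint 1 (Y < W) on D(Y)={3,4,5,6,7} D(W)={3,5,6}: Y {3,4,5,6,7}->{3,4,5}; W {3,5,6}->{5,6}
Constraint 2 (Y < W) on D(Y)={3,4,5} D(W)={5,6}: no change
Constraint 3 (Z != X) on D(Z)={4,5,6,7} D(X)={3,4,5,6,7}: no change
So after all 3 constraints: D(Z) = {4,5,6,7}

Answer: {4,5,6,7}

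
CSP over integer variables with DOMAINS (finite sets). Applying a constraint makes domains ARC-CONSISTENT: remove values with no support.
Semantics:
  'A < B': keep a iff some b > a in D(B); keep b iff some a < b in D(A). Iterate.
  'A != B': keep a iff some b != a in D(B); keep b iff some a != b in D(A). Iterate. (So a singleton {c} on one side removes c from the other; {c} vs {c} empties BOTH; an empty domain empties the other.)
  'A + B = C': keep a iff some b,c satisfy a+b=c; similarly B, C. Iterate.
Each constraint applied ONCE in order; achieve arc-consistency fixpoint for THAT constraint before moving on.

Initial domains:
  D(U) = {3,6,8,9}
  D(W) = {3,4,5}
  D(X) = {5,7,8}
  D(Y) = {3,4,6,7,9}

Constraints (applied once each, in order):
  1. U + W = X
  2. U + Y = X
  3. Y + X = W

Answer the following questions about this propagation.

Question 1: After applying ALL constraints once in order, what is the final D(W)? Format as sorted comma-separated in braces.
Answer: {}

Derivation:
Constraint 1 (U + W = X) on D(U)={3,6,8,9} D(W)={3,4,5} D(X)={5,7,8}: U {3,6,8,9}->{3}; W {3,4,5}->{4,5}; X {5,7,8}->{7,8}
Constraint 2 (U + Y = X) on D(U)={3} D(Y)={3,4,6,7,9} D(X)={7,8}: Y {3,4,6,7,9}->{4}; X {7,8}->{7}
Constraint 3 (Y + X = W) on D(Y)={4} D(X)={7} D(W)={4,5}: Y {4}->{}; X {7}->{}; W {4,5}->{}
So after all 3 constraints: D(W) = {}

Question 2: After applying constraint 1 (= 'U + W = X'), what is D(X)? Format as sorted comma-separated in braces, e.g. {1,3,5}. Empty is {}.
Answer: {7,8}

Derivation:
Constraint 1 (U + W = X) on D(U)={3,6,8,9} D(W)={3,4,5} D(X)={5,7,8}: U {3,6,8,9}->{3}; W {3,4,5}->{4,5}; X {5,7,8}->{7,8}
So after constraint 1: D(X) = {7,8}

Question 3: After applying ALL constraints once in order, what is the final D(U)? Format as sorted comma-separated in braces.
Answer: {3}

Derivation:
Constraint 1 (U + W = X) on D(U)={3,6,8,9} D(W)={3,4,5} D(X)={5,7,8}: U {3,6,8,9}->{3}; W {3,4,5}->{4,5}; X {5,7,8}->{7,8}
Constraint 2 (U + Y = X) on D(U)={3} D(Y)={3,4,6,7,9} D(X)={7,8}: Y {3,4,6,7,9}->{4}; X {7,8}->{7}
Constraint 3 (Y + X = W) on D(Y)={4} D(X)={7} D(W)={4,5}: Y {4}->{}; X {7}->{}; W {4,5}->{}
So after all 3 constraints: D(U) = {3}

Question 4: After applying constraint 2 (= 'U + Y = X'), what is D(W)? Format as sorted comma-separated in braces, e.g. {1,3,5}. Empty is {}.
Answer: {4,5}

Derivation:
Constraint 1 (U + W = X) on D(U)={3,6,8,9} D(W)={3,4,5} D(X)={5,7,8}: U {3,6,8,9}->{3}; W {3,4,5}->{4,5}; X {5,7,8}->{7,8}
Constraint 2 (U + Y = X) on D(U)={3} D(Y)={3,4,6,7,9} D(X)={7,8}: Y {3,4,6,7,9}->{4}; X {7,8}->{7}
So after constraint 2: D(W) = {4,5}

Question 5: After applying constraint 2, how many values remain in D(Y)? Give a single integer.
Constraint 1 (U + W = X) on D(U)={3,6,8,9} D(W)={3,4,5} D(X)={5,7,8}: U {3,6,8,9}->{3}; W {3,4,5}->{4,5}; X {5,7,8}->{7,8}
Constraint 2 (U + Y = X) on D(U)={3} D(Y)={3,4,6,7,9} D(X)={7,8}: Y {3,4,6,7,9}->{4}; X {7,8}->{7}
So after constraint 2: D(Y)={4}, size = 1

Answer: 1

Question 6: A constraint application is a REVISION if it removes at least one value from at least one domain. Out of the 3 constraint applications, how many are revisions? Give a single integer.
Constraint 1 (U + W = X) on D(U)={3,6,8,9} D(W)={3,4,5} D(X)={5,7,8}: U {3,6,8,9}->{3}; W {3,4,5}->{4,5}; X {5,7,8}->{7,8} => REVISION
Constraint 2 (U + Y = X) on D(U)={3} D(Y)={3,4,6,7,9} D(X)={7,8}: Y {3,4,6,7,9}->{4}; X {7,8}->{7} => REVISION
Constraint 3 (Y + X = W) on D(Y)={4} D(X)={7} D(W)={4,5}: Y {4}->{}; X {7}->{}; W {4,5}->{} => REVISION
Total revisions = 3

Answer: 3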